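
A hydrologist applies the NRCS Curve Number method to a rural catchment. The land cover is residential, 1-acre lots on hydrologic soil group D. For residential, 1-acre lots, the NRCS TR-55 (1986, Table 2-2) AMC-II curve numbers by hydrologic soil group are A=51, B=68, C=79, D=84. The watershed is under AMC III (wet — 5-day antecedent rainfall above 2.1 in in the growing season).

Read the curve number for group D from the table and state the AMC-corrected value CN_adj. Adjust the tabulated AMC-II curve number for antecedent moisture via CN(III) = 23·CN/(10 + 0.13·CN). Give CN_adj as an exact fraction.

CN_adj = 48300/523 ≈ 92.352

NRCS table: residential, 1-acre lots, soil group D → CN(II) = 84
Wet (AMC III): CN(III) = 23·84/(10 + 0.13·84) = 1932/(523/25) = 48300/523 ≈ 92.352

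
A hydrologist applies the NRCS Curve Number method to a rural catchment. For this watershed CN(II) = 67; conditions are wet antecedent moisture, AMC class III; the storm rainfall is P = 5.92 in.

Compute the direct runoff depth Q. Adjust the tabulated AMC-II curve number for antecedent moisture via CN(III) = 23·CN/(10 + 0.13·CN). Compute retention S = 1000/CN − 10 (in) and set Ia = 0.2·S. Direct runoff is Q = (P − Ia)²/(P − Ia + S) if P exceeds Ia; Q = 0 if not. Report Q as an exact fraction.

CN(III) from CN(II)=67: (23·67)/(10 + 0.13·67) = 154100/1871 ≈ 82.362
Retention S: 1000/CN − 10 with CN=82.362 → S = 3300/1541 ≈ 2.141 in
Ia = 0.2·(3300/1541) = 660/1541 in ≈ 0.428 in
Excess rainfall: 5.920 − 0.428 = 5.492 in; P > Ia so Q > 0
Q = (211568/38525)²/((211568/38525) + 3300/1541) = (44761018624/1484175625)/(294068/38525) = 11190254656/2832242425 in ≈ 3.951 in

Q = 11190254656/2832242425 in ≈ 3.951 in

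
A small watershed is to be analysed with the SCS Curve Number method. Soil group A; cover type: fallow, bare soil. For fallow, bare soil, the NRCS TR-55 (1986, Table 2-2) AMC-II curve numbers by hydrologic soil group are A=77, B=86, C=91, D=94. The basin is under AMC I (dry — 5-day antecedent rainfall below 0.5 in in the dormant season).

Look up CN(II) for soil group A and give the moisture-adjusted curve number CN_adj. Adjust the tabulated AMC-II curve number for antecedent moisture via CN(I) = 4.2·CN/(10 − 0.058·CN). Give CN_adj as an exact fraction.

CN_adj = 161700/2767 ≈ 58.439

NRCS table: fallow, bare soil, soil group A → CN(II) = 77
CN(I) from CN(II)=77: (4.2·77)/(10 − 0.058·77) = 161700/2767 ≈ 58.439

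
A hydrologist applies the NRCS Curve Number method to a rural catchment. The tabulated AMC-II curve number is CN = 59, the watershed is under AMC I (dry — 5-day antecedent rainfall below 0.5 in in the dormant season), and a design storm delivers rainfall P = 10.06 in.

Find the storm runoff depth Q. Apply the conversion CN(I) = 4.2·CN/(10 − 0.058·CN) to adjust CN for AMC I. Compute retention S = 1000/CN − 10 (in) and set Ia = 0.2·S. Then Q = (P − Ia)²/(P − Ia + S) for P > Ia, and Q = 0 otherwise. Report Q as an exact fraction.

Dry (AMC I): CN(I) = 4.2·59/(10 − 0.058·59) = (1239/5)/(3289/500) = 123900/3289 ≈ 37.671
Retention S: 1000/CN − 10 with CN=37.671 → S = 20500/1239 ≈ 16.546 in
Initial abstraction Ia = S/5 = (20500/1239)/5 = 4100/1239 ≈ 3.309 in
P − Ia = 10.060 − 3.309 = 418217/61950 ≈ 6.751 in (> 0, runoff occurs)
Runoff Q = (P−Ia)²/(P−Ia+S) = (6.751)²/(6.751+16.546) = 174905459089/89407293150 ≈ 1.956 in

Q = 174905459089/89407293150 in ≈ 1.956 in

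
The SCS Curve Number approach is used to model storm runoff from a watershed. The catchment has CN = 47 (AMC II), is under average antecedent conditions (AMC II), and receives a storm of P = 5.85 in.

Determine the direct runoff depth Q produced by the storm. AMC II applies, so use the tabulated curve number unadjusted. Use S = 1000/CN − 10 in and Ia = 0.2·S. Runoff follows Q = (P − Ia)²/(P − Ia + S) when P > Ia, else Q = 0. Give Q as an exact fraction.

Average conditions: CN = 47 (no AMC adjustment).
Retention S: 1000/CN − 10 with CN=47.000 → S = 530/47 ≈ 11.277 in
Ia = 0.2S: 0.2·11.277 = 2.255 in (exactly 106/47)
P − Ia = 5.850 − 2.255 = 3379/940 ≈ 3.595 in (> 0, runoff occurs)
Q: (3379/940)² ÷ (13979/940) = 11417641/13140260 in (≈ 0.869 in)

Q = 11417641/13140260 in ≈ 0.869 in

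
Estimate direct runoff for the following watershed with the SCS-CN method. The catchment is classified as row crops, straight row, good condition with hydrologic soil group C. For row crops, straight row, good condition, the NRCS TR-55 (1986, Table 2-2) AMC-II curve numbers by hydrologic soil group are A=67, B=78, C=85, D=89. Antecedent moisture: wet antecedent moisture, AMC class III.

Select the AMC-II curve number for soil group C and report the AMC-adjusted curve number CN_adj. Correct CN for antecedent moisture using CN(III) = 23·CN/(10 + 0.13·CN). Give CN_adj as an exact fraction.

NRCS table: row crops, straight row, good condition, soil group C → CN(II) = 85
Wet (AMC III): CN(III) = 23·85/(10 + 0.13·85) = 1955/(421/20) = 39100/421 ≈ 92.874

CN_adj = 39100/421 ≈ 92.874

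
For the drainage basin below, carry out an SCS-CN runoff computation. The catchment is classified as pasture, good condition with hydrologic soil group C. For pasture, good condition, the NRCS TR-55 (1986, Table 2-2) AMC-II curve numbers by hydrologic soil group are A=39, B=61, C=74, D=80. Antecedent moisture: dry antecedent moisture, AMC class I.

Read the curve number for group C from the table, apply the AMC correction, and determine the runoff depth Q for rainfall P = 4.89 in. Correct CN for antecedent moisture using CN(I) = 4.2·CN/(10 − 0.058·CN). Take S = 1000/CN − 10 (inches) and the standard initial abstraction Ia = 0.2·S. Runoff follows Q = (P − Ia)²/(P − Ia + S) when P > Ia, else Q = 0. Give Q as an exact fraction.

Q = 62476502209/69926348100 in ≈ 0.893 in

NRCS table: pasture, good condition, soil group C → CN(II) = 74
Dry (AMC I): CN(I) = 4.2·74/(10 − 0.058·74) = (1554/5)/(1427/250) = 77700/1427 ≈ 54.450
S = 1000/(77700/1427) − 10 = 6500/777 in ≈ 8.366 in
Ia = 0.2S: 0.2·8.366 = 1.673 in (exactly 1300/777)
P − Ia = 4.890 − 1.673 = 249953/77700 ≈ 3.217 in (> 0, runoff occurs)
Runoff Q = (P−Ia)²/(P−Ia+S) = (3.217)²/(3.217+8.366) = 62476502209/69926348100 ≈ 0.893 in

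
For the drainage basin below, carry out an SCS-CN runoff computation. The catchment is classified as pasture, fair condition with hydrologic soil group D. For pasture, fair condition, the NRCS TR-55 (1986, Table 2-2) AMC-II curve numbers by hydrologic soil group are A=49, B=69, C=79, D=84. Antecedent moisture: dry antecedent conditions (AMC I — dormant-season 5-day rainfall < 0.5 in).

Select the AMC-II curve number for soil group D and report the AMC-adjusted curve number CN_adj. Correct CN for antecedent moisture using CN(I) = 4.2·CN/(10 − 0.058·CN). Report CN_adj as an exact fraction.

CN_adj = 44100/641 ≈ 68.799

NRCS table: pasture, fair condition, soil group D → CN(II) = 84
Dry (AMC I): CN(I) = 4.2·84/(10 − 0.058·84) = (1764/5)/(641/125) = 44100/641 ≈ 68.799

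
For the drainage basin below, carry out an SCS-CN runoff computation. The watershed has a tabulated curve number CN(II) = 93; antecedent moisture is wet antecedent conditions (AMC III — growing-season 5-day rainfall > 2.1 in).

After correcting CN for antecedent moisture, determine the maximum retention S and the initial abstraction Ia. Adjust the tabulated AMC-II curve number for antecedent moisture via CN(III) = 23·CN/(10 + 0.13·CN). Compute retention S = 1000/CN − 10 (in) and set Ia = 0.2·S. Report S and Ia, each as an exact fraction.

S = 700/2139 in ≈ 0.327 in; Ia = 140/2139 in ≈ 0.065 in

Adjust CN=93 to AMC III: 23·93/(10 + 0.13·93) → 2139 ÷ (2209/100) = 213900/2209 ≈ 96.831
S = 1000/(213900/2209) − 10 = 700/2139 in ≈ 0.327 in
Initial abstraction Ia = S/5 = (700/2139)/5 = 140/2139 ≈ 0.065 in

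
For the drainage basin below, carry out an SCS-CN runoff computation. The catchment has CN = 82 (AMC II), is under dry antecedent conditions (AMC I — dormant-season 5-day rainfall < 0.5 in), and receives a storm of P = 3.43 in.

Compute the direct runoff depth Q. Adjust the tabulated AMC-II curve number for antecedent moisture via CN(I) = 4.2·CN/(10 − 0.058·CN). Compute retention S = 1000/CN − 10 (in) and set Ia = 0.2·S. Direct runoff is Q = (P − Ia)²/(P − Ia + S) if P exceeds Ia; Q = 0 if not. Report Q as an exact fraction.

Dry (AMC I): CN(I) = 4.2·82/(10 − 0.058·82) = (1722/5)/(1311/250) = 28700/437 ≈ 65.675
S = 1000/(28700/437) − 10 = 1500/287 in ≈ 5.226 in
Ia = 0.2S: 0.2·5.226 = 1.045 in (exactly 300/287)
P − Ia = 3.430 − 1.045 = 68441/28700 ≈ 2.385 in (> 0, runoff occurs)
Runoff Q = (P−Ia)²/(P−Ia+S) = (2.385)²/(2.385+5.226) = 4684170481/6269256700 ≈ 0.747 in

Q = 4684170481/6269256700 in ≈ 0.747 in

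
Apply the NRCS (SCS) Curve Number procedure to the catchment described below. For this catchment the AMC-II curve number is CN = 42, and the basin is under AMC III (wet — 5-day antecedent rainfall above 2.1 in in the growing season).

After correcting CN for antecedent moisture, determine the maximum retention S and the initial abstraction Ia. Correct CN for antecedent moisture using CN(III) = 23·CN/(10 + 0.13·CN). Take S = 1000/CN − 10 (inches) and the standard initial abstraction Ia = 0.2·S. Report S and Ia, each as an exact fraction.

S = 2900/483 in ≈ 6.004 in; Ia = 580/483 in ≈ 1.201 in

CN(III) from CN(II)=42: (23·42)/(10 + 0.13·42) = 48300/773 ≈ 62.484
Max retention: S = 1000/(48300/773) − 10 = 2900/483 in (≈ 6.004 in)
Initial abstraction Ia = S/5 = (2900/483)/5 = 580/483 ≈ 1.201 in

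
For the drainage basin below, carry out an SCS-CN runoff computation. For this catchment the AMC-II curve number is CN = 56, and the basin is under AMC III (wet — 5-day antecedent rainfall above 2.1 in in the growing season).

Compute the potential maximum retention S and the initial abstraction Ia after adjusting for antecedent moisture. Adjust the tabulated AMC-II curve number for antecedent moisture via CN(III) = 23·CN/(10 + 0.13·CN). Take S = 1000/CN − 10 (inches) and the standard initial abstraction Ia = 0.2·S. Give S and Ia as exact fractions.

S = 550/161 in ≈ 3.416 in; Ia = 110/161 in ≈ 0.683 in

CN(III) from CN(II)=56: (23·56)/(10 + 0.13·56) = 4025/54 ≈ 74.537
Max retention: S = 1000/(4025/54) − 10 = 550/161 in (≈ 3.416 in)
Initial abstraction Ia = S/5 = (550/161)/5 = 110/161 ≈ 0.683 in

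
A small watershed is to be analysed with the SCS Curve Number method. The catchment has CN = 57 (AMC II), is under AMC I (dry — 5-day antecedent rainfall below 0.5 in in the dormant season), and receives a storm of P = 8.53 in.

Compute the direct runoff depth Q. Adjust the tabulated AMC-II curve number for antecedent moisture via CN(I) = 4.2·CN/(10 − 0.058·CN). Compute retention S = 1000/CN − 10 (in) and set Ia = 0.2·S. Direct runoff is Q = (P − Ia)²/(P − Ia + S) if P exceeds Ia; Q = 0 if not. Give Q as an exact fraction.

CN(I) from CN(II)=57: (4.2·57)/(10 − 0.058·57) = 119700/3347 ≈ 35.763
Retention S: 1000/CN − 10 with CN=35.763 → S = 21500/1197 ≈ 17.962 in
Ia = 0.2·(21500/1197) = 4300/1197 in ≈ 3.592 in
Since P=8.530 > Ia=3.592: effective rainfall P−Ia = 591041/119700 in
Q: (591041/119700)² ÷ (2741041/119700) = 349329463681/328102607700 in (≈ 1.065 in)

Q = 349329463681/328102607700 in ≈ 1.065 in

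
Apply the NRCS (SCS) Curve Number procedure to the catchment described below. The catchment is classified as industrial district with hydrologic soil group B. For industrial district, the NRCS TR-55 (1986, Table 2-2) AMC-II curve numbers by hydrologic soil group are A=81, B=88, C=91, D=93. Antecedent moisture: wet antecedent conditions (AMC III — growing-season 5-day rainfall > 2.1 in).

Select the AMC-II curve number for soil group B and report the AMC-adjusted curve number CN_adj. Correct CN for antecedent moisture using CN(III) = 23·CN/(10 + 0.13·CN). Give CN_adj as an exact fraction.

NRCS table: industrial district, soil group B → CN(II) = 88
Wet (AMC III): CN(III) = 23·88/(10 + 0.13·88) = 2024/(536/25) = 6325/67 ≈ 94.403

CN_adj = 6325/67 ≈ 94.403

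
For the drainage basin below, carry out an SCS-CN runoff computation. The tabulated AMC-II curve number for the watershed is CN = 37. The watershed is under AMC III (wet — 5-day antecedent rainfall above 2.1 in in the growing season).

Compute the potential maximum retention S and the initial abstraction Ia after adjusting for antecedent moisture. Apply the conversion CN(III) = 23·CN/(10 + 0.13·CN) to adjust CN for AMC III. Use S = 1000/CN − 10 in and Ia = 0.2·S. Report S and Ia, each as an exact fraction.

Adjust CN=37 to AMC III: 23·37/(10 + 0.13·37) → 851 ÷ (1481/100) = 85100/1481 ≈ 57.461
Retention S: 1000/CN − 10 with CN=57.461 → S = 6300/851 ≈ 7.403 in
Ia = 0.2·(6300/851) = 1260/851 in ≈ 1.481 in

S = 6300/851 in ≈ 7.403 in; Ia = 1260/851 in ≈ 1.481 in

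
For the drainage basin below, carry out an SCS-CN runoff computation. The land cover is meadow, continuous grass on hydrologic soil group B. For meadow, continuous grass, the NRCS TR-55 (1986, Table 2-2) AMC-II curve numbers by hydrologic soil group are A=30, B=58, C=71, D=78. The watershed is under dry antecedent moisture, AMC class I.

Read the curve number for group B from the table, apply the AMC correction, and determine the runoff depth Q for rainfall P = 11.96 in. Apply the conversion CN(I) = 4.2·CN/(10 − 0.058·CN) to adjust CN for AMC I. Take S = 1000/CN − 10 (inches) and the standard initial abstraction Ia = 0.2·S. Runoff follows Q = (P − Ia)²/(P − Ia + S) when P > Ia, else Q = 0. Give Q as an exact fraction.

Q = 38081241/13536475 in ≈ 2.813 in

NRCS table: meadow, continuous grass, soil group B → CN(II) = 58
CN(I) from CN(II)=58: (4.2·58)/(10 − 0.058·58) = 2900/79 ≈ 36.709
Retention S: 1000/CN − 10 with CN=36.709 → S = 500/29 ≈ 17.241 in
Ia = 0.2·(500/29) = 100/29 in ≈ 3.448 in
Since P=11.960 > Ia=3.448: effective rainfall P−Ia = 6171/725 in
Q: (6171/725)² ÷ (18671/725) = 38081241/13536475 in (≈ 2.813 in)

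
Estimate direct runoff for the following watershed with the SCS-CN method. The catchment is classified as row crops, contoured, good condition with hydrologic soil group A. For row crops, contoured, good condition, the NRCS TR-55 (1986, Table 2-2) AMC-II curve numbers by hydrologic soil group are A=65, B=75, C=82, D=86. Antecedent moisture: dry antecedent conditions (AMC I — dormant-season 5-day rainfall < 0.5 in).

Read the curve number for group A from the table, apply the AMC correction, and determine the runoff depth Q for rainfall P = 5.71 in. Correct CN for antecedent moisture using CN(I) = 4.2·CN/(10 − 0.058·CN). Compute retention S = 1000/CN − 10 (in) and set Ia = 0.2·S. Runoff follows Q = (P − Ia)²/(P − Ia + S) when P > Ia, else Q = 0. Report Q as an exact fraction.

NRCS table: row crops, contoured, good condition, soil group A → CN(II) = 65
CN(I) from CN(II)=65: (4.2·65)/(10 − 0.058·65) = 3900/89 ≈ 43.820
Max retention: S = 1000/(3900/89) − 10 = 500/39 in (≈ 12.821 in)
Ia = 0.2S: 0.2·12.821 = 2.564 in (exactly 100/39)
Since P=5.710 > Ia=2.564: effective rainfall P−Ia = 12269/3900 in
Q = (12269/3900)²/((12269/3900) + 500/39) = (150528361/15210000)/(62269/3900) = 150528361/242849100 in ≈ 0.620 in

Q = 150528361/242849100 in ≈ 0.620 in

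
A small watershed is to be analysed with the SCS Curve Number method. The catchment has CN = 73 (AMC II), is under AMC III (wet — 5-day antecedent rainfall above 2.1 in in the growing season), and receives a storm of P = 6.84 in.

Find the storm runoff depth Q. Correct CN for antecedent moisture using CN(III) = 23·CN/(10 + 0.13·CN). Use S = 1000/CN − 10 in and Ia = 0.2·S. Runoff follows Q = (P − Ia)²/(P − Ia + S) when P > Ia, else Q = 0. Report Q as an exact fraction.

Adjust CN=73 to AMC III: 23·73/(10 + 0.13·73) → 1679 ÷ (1949/100) = 167900/1949 ≈ 86.147
Retention S: 1000/CN − 10 with CN=86.147 → S = 2700/1679 ≈ 1.608 in
Initial abstraction Ia = S/5 = (2700/1679)/5 = 540/1679 ≈ 0.322 in
Since P=6.840 > Ia=0.322: effective rainfall P−Ia = 273609/41975 in
Q = (273609/41975)²/((273609/41975) + 2700/1679) = (74861884881/1761900625)/(341109/41975) = 8317987209/1590894475 in ≈ 5.228 in

Q = 8317987209/1590894475 in ≈ 5.228 in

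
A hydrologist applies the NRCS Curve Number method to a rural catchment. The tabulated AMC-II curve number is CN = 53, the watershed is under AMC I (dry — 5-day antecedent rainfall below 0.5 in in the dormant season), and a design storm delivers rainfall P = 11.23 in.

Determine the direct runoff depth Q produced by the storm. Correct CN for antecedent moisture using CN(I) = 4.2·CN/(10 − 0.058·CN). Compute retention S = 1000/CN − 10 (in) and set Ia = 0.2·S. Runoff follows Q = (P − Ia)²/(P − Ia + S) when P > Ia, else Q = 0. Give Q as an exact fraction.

Dry (AMC I): CN(I) = 4.2·53/(10 − 0.058·53) = (1113/5)/(3463/500) = 111300/3463 ≈ 32.140
Retention S: 1000/CN − 10 with CN=32.140 → S = 23500/1113 ≈ 21.114 in
Initial abstraction Ia = S/5 = (23500/1113)/5 = 4700/1113 ≈ 4.223 in
Excess rainfall: 11.230 − 4.223 = 7.007 in; P > Ia so Q > 0
Q: (779899/111300)² ÷ (3129899/111300) = 608242450201/348357758700 in (≈ 1.746 in)

Q = 608242450201/348357758700 in ≈ 1.746 in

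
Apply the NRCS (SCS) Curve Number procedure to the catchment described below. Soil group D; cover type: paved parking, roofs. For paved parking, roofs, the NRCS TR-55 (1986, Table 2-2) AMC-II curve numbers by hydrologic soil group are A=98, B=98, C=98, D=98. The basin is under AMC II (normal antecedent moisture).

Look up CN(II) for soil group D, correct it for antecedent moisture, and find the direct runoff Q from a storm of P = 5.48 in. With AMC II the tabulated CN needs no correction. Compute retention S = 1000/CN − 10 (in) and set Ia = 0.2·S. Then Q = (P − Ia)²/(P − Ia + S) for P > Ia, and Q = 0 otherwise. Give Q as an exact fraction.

Q = 44395569/8468425 in ≈ 5.242 in

NRCS table: paved parking, roofs, soil group D → CN(II) = 98
CN(II) = 98; AMC II needs no correction.
Retention S: 1000/CN − 10 with CN=98.000 → S = 10/49 ≈ 0.204 in
Ia = 0.2S: 0.2·0.204 = 0.041 in (exactly 2/49)
Since P=5.480 > Ia=0.041: effective rainfall P−Ia = 6663/1225 in
Runoff Q = (P−Ia)²/(P−Ia+S) = (5.439)²/(5.439+0.204) = 44395569/8468425 ≈ 5.242 in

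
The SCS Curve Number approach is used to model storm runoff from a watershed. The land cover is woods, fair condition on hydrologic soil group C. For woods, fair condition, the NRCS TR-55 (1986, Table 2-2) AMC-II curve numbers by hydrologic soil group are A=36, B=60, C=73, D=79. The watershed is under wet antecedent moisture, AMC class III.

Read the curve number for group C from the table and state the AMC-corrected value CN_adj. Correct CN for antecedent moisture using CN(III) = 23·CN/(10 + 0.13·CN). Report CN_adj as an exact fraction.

CN_adj = 167900/1949 ≈ 86.147

NRCS table: woods, fair condition, soil group C → CN(II) = 73
CN(III) from CN(II)=73: (23·73)/(10 + 0.13·73) = 167900/1949 ≈ 86.147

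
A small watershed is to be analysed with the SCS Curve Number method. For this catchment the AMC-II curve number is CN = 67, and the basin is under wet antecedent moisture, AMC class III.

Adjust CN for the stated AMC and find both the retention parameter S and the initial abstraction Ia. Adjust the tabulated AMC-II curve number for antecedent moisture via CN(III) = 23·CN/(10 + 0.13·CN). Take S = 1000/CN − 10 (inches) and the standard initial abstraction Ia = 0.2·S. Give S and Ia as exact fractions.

S = 3300/1541 in ≈ 2.141 in; Ia = 660/1541 in ≈ 0.428 in

CN(III) from CN(II)=67: (23·67)/(10 + 0.13·67) = 154100/1871 ≈ 82.362
Retention S: 1000/CN − 10 with CN=82.362 → S = 3300/1541 ≈ 2.141 in
Ia = 0.2S: 0.2·2.141 = 0.428 in (exactly 660/1541)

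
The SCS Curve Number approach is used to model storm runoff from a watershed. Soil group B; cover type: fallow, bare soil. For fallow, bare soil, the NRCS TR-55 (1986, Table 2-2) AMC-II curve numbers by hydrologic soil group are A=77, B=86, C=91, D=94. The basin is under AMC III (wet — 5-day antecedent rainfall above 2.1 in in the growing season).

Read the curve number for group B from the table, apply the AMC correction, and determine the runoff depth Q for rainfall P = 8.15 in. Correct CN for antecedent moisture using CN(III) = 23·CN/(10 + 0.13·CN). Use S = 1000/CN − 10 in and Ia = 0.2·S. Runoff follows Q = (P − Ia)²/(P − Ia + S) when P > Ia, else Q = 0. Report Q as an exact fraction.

NRCS table: fallow, bare soil, soil group B → CN(II) = 86
Adjust CN=86 to AMC III: 23·86/(10 + 0.13·86) → 1978 ÷ (1059/50) = 98900/1059 ≈ 93.390
Retention S: 1000/CN − 10 with CN=93.390 → S = 700/989 ≈ 0.708 in
Initial abstraction Ia = S/5 = (700/989)/5 = 140/989 ≈ 0.142 in
Excess rainfall: 8.150 − 0.142 = 8.008 in; P > Ia so Q > 0
Runoff Q = (P−Ia)²/(P−Ia+S) = (8.008)²/(8.008+0.708) = 25092777649/3410210460 ≈ 7.358 in

Q = 25092777649/3410210460 in ≈ 7.358 in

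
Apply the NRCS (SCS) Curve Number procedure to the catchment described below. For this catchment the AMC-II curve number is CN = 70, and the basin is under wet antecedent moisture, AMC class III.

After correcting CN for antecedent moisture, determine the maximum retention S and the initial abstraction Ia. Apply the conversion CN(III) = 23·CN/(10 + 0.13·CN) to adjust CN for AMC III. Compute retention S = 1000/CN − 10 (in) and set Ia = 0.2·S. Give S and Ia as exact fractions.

S = 300/161 in ≈ 1.863 in; Ia = 60/161 in ≈ 0.373 in

CN(III) from CN(II)=70: (23·70)/(10 + 0.13·70) = 16100/191 ≈ 84.293
S = 1000/(16100/191) − 10 = 300/161 in ≈ 1.863 in
Ia = 0.2·(300/161) = 60/161 in ≈ 0.373 in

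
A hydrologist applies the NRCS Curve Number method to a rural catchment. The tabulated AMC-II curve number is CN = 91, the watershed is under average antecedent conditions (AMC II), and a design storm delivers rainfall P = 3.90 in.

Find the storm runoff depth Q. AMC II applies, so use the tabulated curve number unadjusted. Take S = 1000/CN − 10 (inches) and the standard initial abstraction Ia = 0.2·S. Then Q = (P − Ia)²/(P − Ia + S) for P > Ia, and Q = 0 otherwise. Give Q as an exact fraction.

Q = 3783387/1294930 in ≈ 2.922 in

CN(II) = 91; AMC II needs no correction.
Max retention: S = 1000/91 − 10 = 90/91 in (≈ 0.989 in)
Ia = 0.2·(90/91) = 18/91 in ≈ 0.198 in
Excess rainfall: 3.900 − 0.198 = 3.702 in; P > Ia so Q > 0
Runoff Q = (P−Ia)²/(P−Ia+S) = (3.702)²/(3.702+0.989) = 3783387/1294930 ≈ 2.922 in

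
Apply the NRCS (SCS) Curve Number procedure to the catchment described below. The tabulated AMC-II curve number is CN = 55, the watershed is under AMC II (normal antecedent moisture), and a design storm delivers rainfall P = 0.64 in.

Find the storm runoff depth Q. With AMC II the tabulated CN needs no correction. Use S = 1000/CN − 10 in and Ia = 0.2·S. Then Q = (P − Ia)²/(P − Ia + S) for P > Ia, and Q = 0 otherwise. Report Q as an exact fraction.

Q = 0 in ≈ 0.000 in

AMC II — tabulated CN = 55 applies directly.
Retention S: 1000/CN − 10 with CN=55.000 → S = 90/11 ≈ 8.182 in
Initial abstraction Ia = S/5 = (90/11)/5 = 18/11 ≈ 1.636 in
P = 0.640 ≤ Ia = 1.636 in: entire storm abstracted, Q = 0.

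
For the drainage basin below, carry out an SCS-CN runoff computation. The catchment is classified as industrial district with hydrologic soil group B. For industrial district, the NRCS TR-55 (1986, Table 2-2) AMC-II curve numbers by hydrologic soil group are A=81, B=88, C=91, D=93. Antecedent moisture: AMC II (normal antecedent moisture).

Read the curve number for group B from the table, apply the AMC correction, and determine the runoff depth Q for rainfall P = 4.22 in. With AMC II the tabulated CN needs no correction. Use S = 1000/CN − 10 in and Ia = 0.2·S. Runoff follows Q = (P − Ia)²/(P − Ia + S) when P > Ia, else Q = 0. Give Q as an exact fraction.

Q = 4713241/1606550 in ≈ 2.934 in

NRCS table: industrial district, soil group B → CN(II) = 88
Average conditions: CN = 88 (no AMC adjustment).
Max retention: S = 1000/88 − 10 = 15/11 in (≈ 1.364 in)
Initial abstraction Ia = S/5 = (15/11)/5 = 3/11 ≈ 0.273 in
P − Ia = 4.220 − 0.273 = 2171/550 ≈ 3.947 in (> 0, runoff occurs)
Q = (2171/550)²/((2171/550) + 15/11) = (4713241/302500)/(2921/550) = 4713241/1606550 in ≈ 2.934 in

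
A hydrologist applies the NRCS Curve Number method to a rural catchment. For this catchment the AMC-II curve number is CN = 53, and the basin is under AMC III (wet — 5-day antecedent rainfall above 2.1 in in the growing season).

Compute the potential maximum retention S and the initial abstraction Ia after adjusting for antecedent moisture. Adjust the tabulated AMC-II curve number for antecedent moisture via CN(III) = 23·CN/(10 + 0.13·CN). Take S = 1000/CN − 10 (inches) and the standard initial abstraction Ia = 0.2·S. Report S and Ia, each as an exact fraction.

S = 4700/1219 in ≈ 3.856 in; Ia = 940/1219 in ≈ 0.771 in

Wet (AMC III): CN(III) = 23·53/(10 + 0.13·53) = 1219/(1689/100) = 121900/1689 ≈ 72.173
Max retention: S = 1000/(121900/1689) − 10 = 4700/1219 in (≈ 3.856 in)
Ia = 0.2·(4700/1219) = 940/1219 in ≈ 0.771 in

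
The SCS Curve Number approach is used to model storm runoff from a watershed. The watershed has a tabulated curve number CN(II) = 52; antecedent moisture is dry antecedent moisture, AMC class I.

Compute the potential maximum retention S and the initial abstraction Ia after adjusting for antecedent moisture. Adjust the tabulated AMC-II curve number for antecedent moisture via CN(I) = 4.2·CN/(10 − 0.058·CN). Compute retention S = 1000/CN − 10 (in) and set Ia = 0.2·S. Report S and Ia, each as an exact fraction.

S = 2000/91 in ≈ 21.978 in; Ia = 400/91 in ≈ 4.396 in

CN(I) from CN(II)=52: (4.2·52)/(10 − 0.058·52) = 9100/291 ≈ 31.271
Max retention: S = 1000/(9100/291) − 10 = 2000/91 in (≈ 21.978 in)
Initial abstraction Ia = S/5 = (2000/91)/5 = 400/91 ≈ 4.396 in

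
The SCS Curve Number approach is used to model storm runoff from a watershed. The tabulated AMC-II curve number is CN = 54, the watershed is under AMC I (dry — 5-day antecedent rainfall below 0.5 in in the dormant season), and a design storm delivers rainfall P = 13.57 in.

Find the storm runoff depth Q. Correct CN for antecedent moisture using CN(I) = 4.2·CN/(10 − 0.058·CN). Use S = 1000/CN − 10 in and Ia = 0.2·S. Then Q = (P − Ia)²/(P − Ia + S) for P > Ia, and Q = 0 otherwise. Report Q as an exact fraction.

CN(I) from CN(II)=54: (4.2·54)/(10 − 0.058·54) = 56700/1717 ≈ 33.023
S = 1000/(56700/1717) − 10 = 11500/567 in ≈ 20.282 in
Ia = 0.2·(11500/567) = 2300/567 in ≈ 4.056 in
P − Ia = 13.570 − 4.056 = 539419/56700 ≈ 9.514 in (> 0, runoff occurs)
Q = (539419/56700)²/((539419/56700) + 11500/567) = (290972857561/3214890000)/(1689419/56700) = 12650993807/4164785100 in ≈ 3.038 in

Q = 12650993807/4164785100 in ≈ 3.038 in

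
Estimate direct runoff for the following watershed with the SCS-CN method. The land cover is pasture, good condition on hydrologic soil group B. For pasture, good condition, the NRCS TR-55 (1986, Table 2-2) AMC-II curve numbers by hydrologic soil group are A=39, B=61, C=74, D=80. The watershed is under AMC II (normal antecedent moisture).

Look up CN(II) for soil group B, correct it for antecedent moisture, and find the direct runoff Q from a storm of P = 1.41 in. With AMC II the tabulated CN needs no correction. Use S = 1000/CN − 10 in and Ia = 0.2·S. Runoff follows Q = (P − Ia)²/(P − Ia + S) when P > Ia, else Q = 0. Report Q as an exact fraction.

Q = 213867/80928700 in ≈ 0.003 in

NRCS table: pasture, good condition, soil group B → CN(II) = 61
Average conditions: CN = 61 (no AMC adjustment).
Max retention: S = 1000/61 − 10 = 390/61 in (≈ 6.393 in)
Initial abstraction Ia = S/5 = (390/61)/5 = 78/61 ≈ 1.279 in
Excess rainfall: 1.410 − 1.279 = 0.131 in; P > Ia so Q > 0
Runoff Q = (P−Ia)²/(P−Ia+S) = (0.131)²/(0.131+6.393) = 213867/80928700 ≈ 0.003 in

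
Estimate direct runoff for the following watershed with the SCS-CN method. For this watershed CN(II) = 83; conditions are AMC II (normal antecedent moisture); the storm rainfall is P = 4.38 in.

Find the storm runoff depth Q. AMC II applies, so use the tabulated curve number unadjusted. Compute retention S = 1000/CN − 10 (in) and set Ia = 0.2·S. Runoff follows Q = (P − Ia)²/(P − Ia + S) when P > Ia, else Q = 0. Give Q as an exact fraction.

Q = 271491529/103654550 in ≈ 2.619 in

AMC II — tabulated CN = 83 applies directly.
S = 1000/83 − 10 = 170/83 in ≈ 2.048 in
Ia = 0.2·(170/83) = 34/83 in ≈ 0.410 in
P − Ia = 4.380 − 0.410 = 16477/4150 ≈ 3.970 in (> 0, runoff occurs)
Q: (16477/4150)² ÷ (24977/4150) = 271491529/103654550 in (≈ 2.619 in)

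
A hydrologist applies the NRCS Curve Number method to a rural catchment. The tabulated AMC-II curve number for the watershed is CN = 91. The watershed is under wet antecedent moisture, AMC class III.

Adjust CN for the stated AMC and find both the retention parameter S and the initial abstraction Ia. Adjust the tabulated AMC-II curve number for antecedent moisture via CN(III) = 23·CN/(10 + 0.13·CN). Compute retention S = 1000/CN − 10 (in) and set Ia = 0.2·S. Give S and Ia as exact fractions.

CN(III) from CN(II)=91: (23·91)/(10 + 0.13·91) = 209300/2183 ≈ 95.877
Max retention: S = 1000/(209300/2183) − 10 = 900/2093 in (≈ 0.430 in)
Initial abstraction Ia = S/5 = (900/2093)/5 = 180/2093 ≈ 0.086 in

S = 900/2093 in ≈ 0.430 in; Ia = 180/2093 in ≈ 0.086 in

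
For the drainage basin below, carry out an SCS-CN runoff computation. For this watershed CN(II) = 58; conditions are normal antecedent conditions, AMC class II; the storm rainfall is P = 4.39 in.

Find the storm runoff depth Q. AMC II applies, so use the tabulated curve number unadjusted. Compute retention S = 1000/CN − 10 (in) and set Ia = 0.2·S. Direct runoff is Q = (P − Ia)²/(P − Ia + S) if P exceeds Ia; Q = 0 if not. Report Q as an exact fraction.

Q = 72777961/85639900 in ≈ 0.850 in

CN(II) = 58; AMC II needs no correction.
Max retention: S = 1000/58 − 10 = 210/29 in (≈ 7.241 in)
Ia = 0.2·(210/29) = 42/29 in ≈ 1.448 in
Since P=4.390 > Ia=1.448: effective rainfall P−Ia = 8531/2900 in
Runoff Q = (P−Ia)²/(P−Ia+S) = (2.942)²/(2.942+7.241) = 72777961/85639900 ≈ 0.850 in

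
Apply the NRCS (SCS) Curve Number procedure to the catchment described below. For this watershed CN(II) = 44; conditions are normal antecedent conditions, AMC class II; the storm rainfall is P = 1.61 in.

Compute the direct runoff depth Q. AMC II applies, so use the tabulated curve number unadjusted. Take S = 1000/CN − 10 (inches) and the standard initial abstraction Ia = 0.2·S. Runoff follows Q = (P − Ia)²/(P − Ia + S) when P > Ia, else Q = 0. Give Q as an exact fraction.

AMC II — tabulated CN = 44 applies directly.
Max retention: S = 1000/44 − 10 = 140/11 in (≈ 12.727 in)
Initial abstraction Ia = S/5 = (140/11)/5 = 28/11 ≈ 2.545 in
P = 1.610 ≤ Ia = 2.545 in: entire storm abstracted, Q = 0.

Q = 0 in ≈ 0.000 in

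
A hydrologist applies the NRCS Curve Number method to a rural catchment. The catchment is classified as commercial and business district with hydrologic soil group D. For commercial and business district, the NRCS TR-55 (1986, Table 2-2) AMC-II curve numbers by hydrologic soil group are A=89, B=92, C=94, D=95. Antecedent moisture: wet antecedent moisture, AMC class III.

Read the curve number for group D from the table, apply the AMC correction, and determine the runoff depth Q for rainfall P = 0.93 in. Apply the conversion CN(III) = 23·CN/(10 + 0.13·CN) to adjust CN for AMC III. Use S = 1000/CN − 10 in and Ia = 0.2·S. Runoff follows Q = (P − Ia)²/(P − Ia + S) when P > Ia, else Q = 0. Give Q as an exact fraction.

Q = 1493126881/2125611700 in ≈ 0.702 in

NRCS table: commercial and business district, soil group D → CN(II) = 95
Wet (AMC III): CN(III) = 23·95/(10 + 0.13·95) = 2185/(447/20) = 43700/447 ≈ 97.763
S = 1000/(43700/447) − 10 = 100/437 in ≈ 0.229 in
Ia = 0.2·(100/437) = 20/437 in ≈ 0.046 in
Excess rainfall: 0.930 − 0.046 = 0.884 in; P > Ia so Q > 0
Q: (38641/43700)² ÷ (48641/43700) = 1493126881/2125611700 in (≈ 0.702 in)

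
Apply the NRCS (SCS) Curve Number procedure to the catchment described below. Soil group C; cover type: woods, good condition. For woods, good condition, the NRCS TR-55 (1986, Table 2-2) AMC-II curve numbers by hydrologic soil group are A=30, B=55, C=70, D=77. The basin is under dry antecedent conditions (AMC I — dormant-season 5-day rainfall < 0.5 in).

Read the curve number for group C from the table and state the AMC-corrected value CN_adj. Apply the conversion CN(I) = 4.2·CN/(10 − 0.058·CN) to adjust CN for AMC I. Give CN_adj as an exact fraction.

CN_adj = 4900/99 ≈ 49.495

NRCS table: woods, good condition, soil group C → CN(II) = 70
Dry (AMC I): CN(I) = 4.2·70/(10 − 0.058·70) = 294/(297/50) = 4900/99 ≈ 49.495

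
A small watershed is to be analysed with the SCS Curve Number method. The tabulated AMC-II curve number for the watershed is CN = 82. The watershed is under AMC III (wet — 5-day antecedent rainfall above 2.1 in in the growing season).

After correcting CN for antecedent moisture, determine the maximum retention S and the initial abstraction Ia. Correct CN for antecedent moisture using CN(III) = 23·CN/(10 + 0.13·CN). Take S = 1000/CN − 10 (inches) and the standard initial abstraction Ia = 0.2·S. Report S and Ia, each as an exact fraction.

CN(III) from CN(II)=82: (23·82)/(10 + 0.13·82) = 94300/1033 ≈ 91.288
S = 1000/(94300/1033) − 10 = 900/943 in ≈ 0.954 in
Initial abstraction Ia = S/5 = (900/943)/5 = 180/943 ≈ 0.191 in

S = 900/943 in ≈ 0.954 in; Ia = 180/943 in ≈ 0.191 in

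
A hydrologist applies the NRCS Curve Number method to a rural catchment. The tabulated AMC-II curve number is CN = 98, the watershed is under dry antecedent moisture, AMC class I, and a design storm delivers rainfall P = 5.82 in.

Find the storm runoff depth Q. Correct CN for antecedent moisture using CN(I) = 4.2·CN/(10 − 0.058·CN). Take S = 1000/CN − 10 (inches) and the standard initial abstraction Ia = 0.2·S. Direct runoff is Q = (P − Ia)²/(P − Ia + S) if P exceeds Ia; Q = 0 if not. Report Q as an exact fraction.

Q = 86694324721/16435136550 in ≈ 5.275 in

Adjust CN=98 to AMC I: 4.2·98/(10 − 0.058·98) → (2058/5) ÷ (1079/250) = 102900/1079 ≈ 95.366
Retention S: 1000/CN − 10 with CN=95.366 → S = 500/1029 ≈ 0.486 in
Ia = 0.2·(500/1029) = 100/1029 in ≈ 0.097 in
Since P=5.820 > Ia=0.097: effective rainfall P−Ia = 294439/51450 in
Q: (294439/51450)² ÷ (319439/51450) = 86694324721/16435136550 in (≈ 5.275 in)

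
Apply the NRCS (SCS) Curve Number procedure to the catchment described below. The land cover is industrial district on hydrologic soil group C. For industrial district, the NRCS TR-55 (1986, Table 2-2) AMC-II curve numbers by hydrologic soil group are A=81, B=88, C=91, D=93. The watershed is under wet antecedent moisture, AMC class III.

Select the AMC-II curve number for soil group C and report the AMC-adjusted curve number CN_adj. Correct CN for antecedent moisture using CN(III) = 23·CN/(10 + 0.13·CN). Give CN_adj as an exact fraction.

CN_adj = 209300/2183 ≈ 95.877

NRCS table: industrial district, soil group C → CN(II) = 91
CN(III) from CN(II)=91: (23·91)/(10 + 0.13·91) = 209300/2183 ≈ 95.877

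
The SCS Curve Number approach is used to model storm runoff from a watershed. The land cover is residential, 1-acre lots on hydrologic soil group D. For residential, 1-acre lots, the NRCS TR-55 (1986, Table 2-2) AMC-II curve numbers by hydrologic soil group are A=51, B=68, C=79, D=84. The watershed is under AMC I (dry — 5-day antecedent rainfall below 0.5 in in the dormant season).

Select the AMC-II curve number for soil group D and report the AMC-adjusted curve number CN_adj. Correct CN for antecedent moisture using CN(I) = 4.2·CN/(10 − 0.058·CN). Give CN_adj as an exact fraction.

NRCS table: residential, 1-acre lots, soil group D → CN(II) = 84
Adjust CN=84 to AMC I: 4.2·84/(10 − 0.058·84) → (1764/5) ÷ (641/125) = 44100/641 ≈ 68.799

CN_adj = 44100/641 ≈ 68.799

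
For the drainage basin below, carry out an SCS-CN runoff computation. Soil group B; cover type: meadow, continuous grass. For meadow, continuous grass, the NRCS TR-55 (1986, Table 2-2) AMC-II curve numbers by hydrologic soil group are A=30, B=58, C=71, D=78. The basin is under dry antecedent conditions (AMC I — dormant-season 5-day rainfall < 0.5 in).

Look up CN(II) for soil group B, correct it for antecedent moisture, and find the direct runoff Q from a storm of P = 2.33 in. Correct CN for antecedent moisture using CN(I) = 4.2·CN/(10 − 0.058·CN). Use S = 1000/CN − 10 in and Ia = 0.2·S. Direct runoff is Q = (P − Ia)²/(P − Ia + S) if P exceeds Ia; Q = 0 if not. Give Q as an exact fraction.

Q = 0 in ≈ 0.000 in

NRCS table: meadow, continuous grass, soil group B → CN(II) = 58
CN(I) from CN(II)=58: (4.2·58)/(10 − 0.058·58) = 2900/79 ≈ 36.709
Retention S: 1000/CN − 10 with CN=36.709 → S = 500/29 ≈ 17.241 in
Initial abstraction Ia = S/5 = (500/29)/5 = 100/29 ≈ 3.448 in
P = 2.330 ≤ Ia = 3.448 in: entire storm abstracted, Q = 0.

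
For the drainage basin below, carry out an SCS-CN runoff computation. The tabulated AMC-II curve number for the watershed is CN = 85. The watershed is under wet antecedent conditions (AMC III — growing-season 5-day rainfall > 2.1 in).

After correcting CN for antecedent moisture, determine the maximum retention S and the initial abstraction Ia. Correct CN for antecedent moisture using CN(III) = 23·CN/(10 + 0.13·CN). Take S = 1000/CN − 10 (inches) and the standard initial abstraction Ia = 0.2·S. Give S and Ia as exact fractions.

S = 300/391 in ≈ 0.767 in; Ia = 60/391 in ≈ 0.153 in

Adjust CN=85 to AMC III: 23·85/(10 + 0.13·85) → 1955 ÷ (421/20) = 39100/421 ≈ 92.874
Retention S: 1000/CN − 10 with CN=92.874 → S = 300/391 ≈ 0.767 in
Ia = 0.2·(300/391) = 60/391 in ≈ 0.153 in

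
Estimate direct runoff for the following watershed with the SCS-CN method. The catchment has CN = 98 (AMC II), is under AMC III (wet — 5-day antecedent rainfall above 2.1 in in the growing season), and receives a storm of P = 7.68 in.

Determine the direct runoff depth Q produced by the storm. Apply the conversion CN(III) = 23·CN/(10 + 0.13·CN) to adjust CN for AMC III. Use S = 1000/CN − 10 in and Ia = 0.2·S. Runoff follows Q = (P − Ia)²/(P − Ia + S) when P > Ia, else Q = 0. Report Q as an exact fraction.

Q = 2912868841/384560575 in ≈ 7.575 in

CN(III) from CN(II)=98: (23·98)/(10 + 0.13·98) = 112700/1137 ≈ 99.120
Max retention: S = 1000/(112700/1137) − 10 = 100/1127 in (≈ 0.089 in)
Initial abstraction Ia = S/5 = (100/1127)/5 = 20/1127 ≈ 0.018 in
P − Ia = 7.680 − 0.018 = 215884/28175 ≈ 7.662 in (> 0, runoff occurs)
Q: (215884/28175)² ÷ (218384/28175) = 2912868841/384560575 in (≈ 7.575 in)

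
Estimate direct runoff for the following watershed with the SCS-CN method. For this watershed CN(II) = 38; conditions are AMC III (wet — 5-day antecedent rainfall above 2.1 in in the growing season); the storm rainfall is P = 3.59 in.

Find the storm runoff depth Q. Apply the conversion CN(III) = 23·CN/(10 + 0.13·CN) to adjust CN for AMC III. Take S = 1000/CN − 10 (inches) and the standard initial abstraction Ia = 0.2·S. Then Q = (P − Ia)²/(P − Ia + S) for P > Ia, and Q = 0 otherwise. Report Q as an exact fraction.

Q = 9002783689/17693387100 in ≈ 0.509 in

CN(III) from CN(II)=38: (23·38)/(10 + 0.13·38) = 43700/747 ≈ 58.501
Max retention: S = 1000/(43700/747) − 10 = 3100/437 in (≈ 7.094 in)
Initial abstraction Ia = S/5 = (3100/437)/5 = 620/437 ≈ 1.419 in
Since P=3.590 > Ia=1.419: effective rainfall P−Ia = 94883/43700 in
Q: (94883/43700)² ÷ (404883/43700) = 9002783689/17693387100 in (≈ 0.509 in)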